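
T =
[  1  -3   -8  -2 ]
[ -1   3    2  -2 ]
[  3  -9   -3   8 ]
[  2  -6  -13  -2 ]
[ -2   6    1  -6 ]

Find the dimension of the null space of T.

2

Row reduce to echelon form.
R2 ← R2 + R1: [0, 0, -6, -4]
R3 ← R3 − (3)·R1: [0, 0, 21, 14]
R4 ← R4 − (2)·R1: [0, 0, 3, 2]
R5 ← R5 + (2)·R1: [0, 0, -15, -10]
R3 ← R3 + (7/2)·R2: [0, 0, 0, 0]
R4 ← R4 + (1/2)·R2: [0, 0, 0, 0]
R5 ← R5 − (5/2)·R2: [0, 0, 0, 0]
2 nonzero rows, so rank(T) = 2.
T has 4 columns; by rank–nullity, nullity = 4 − 2 = 2.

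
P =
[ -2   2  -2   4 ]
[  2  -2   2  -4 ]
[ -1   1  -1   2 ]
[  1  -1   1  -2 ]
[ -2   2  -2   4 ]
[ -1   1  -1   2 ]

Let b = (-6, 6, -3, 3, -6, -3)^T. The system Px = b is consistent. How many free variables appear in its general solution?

3

Row reduce the augmented matrix [P | b].
R2 ← R2 + R1: [0, 0, 0, 0, 0]
R3 ← R3 − (1/2)·R1: [0, 0, 0, 0, 0]
R4 ← R4 + (1/2)·R1: [0, 0, 0, 0, 0]
R5 ← R5 − R1: [0, 0, 0, 0, 0]
R6 ← R6 − (1/2)·R1: [0, 0, 0, 0, 0]
The echelon form has 1 nonzero rows, and every pivot lies in the first 4 columns, so rank(P) = rank([P|b]) = 1.
The system is consistent.
Free variables = (unknowns) − (rank) = 4 − 1 = 3.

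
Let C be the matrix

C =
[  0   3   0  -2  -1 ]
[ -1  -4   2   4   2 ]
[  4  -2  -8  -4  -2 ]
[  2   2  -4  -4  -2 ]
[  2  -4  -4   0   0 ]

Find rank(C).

2

Row reduce to echelon form.
Swap R1 ↔ R2
R3 ← R3 + (4)·R1: [0, -18, 0, 12, 6]
R4 ← R4 + (2)·R1: [0, -6, 0, 4, 2]
R5 ← R5 + (2)·R1: [0, -12, 0, 8, 4]
R3 ← R3 + (6)·R2: [0, 0, 0, 0, 0]
R4 ← R4 + (2)·R2: [0, 0, 0, 0, 0]
R5 ← R5 + (4)·R2: [0, 0, 0, 0, 0]
Echelon form has 2 nonzero rows, so rank(C) = 2.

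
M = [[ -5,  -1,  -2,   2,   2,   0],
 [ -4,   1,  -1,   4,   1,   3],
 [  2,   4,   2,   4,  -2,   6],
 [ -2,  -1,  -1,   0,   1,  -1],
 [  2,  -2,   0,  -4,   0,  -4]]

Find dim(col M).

2

Row reduce to echelon form.
R2 ← R2 − (4/5)·R1: [0, 9/5, 3/5, 12/5, -3/5, 3]
R3 ← R3 + (2/5)·R1: [0, 18/5, 6/5, 24/5, -6/5, 6]
R4 ← R4 − (2/5)·R1: [0, -3/5, -1/5, -4/5, 1/5, -1]
R5 ← R5 + (2/5)·R1: [0, -12/5, -4/5, -16/5, 4/5, -4]
R3 ← R3 − (2)·R2: [0, 0, 0, 0, 0, 0]
R4 ← R4 + (1/3)·R2: [0, 0, 0, 0, 0, 0]
R5 ← R5 + (4/3)·R2: [0, 0, 0, 0, 0, 0]
Echelon form has 2 nonzero rows, so rank(M) = 2.
The column space has dimension equal to the rank: 2.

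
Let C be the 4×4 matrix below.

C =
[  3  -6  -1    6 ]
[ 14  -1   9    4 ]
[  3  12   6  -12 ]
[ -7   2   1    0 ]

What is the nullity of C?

Row reduce to echelon form.
R2 ← R2 − (14/3)·R1: [0, 27, 41/3, -24]
R3 ← R3 − R1: [0, 18, 7, -18]
R4 ← R4 + (7/3)·R1: [0, -12, -4/3, 14]
R3 ← R3 − (2/3)·R2: [0, 0, -19/9, -2]
R4 ← R4 + (4/9)·R2: [0, 0, 128/27, 10/3]
R4 ← R4 + (128/57)·R3: [0, 0, 0, -22/19]
4 nonzero rows, so rank(C) = 4.
C has 4 columns; by rank–nullity, nullity = 4 − 4 = 0.

0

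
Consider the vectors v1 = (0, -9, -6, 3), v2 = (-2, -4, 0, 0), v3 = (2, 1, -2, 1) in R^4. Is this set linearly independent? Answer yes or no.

Form the matrix with these vectors as rows and row reduce.
Swap R1 ↔ R2
R3 ← R3 + R1: [0, -3, -2, 1]
R3 ← R3 − (1/3)·R2: [0, 0, 0, 0]
2 nonzero rows, so the 3 vectors span a space of dimension 2.
Since 2 < 3, the vectors are linearly dependent.

no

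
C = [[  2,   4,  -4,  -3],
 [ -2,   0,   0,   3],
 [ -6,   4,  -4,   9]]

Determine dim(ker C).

Row reduce to echelon form.
R2 ← R2 + R1: [0, 4, -4, 0]
R3 ← R3 + (3)·R1: [0, 16, -16, 0]
R3 ← R3 − (4)·R2: [0, 0, 0, 0]
2 nonzero rows, so rank(C) = 2.
C has 4 columns; by rank–nullity, nullity = 4 − 2 = 2.

2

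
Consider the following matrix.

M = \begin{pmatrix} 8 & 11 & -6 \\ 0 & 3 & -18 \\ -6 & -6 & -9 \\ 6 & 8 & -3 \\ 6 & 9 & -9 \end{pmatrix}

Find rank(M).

Row reduce to echelon form.
R3 ← R3 + (3/4)·R1: [0, 9/4, -27/2]
R4 ← R4 − (3/4)·R1: [0, -1/4, 3/2]
R5 ← R5 − (3/4)·R1: [0, 3/4, -9/2]
R3 ← R3 − (3/4)·R2: [0, 0, 0]
R4 ← R4 + (1/12)·R2: [0, 0, 0]
R5 ← R5 − (1/4)·R2: [0, 0, 0]
Echelon form has 2 nonzero rows, so rank(M) = 2.

2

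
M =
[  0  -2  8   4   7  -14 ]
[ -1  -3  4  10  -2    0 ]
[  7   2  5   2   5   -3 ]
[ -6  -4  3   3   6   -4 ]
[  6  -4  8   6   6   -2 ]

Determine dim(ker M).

Row reduce to echelon form.
Swap R1 ↔ R2
R3 ← R3 + (7)·R1: [0, -19, 33, 72, -9, -3]
R4 ← R4 − (6)·R1: [0, 14, -21, -57, 18, -4]
R5 ← R5 + (6)·R1: [0, -22, 32, 66, -6, -2]
R3 ← R3 − (19/2)·R2: [0, 0, -43, 34, -151/2, 130]
R4 ← R4 + (7)·R2: [0, 0, 35, -29, 67, -102]
R5 ← R5 − (11)·R2: [0, 0, -56, 22, -83, 152]
R4 ← R4 + (35/43)·R3: [0, 0, 0, -57/43, 477/86, 164/43]
R5 ← R5 − (56/43)·R3: [0, 0, 0, -958/43, 659/43, -744/43]
R5 ← R5 − (958/57)·R4: [0, 0, 0, 0, -1480/19, -4640/57]
5 nonzero rows, so rank(M) = 5.
M has 6 columns; by rank–nullity, nullity = 6 − 5 = 1.

1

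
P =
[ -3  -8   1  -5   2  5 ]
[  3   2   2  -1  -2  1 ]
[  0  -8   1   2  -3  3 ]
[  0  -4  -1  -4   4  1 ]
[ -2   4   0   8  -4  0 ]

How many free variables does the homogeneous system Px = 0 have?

Row reduce to echelon form.
R2 ← R2 + R1: [0, -6, 3, -6, 0, 6]
R5 ← R5 − (2/3)·R1: [0, 28/3, -2/3, 34/3, -16/3, -10/3]
R3 ← R3 − (4/3)·R2: [0, 0, -3, 10, -3, -5]
R4 ← R4 − (2/3)·R2: [0, 0, -3, 0, 4, -3]
R5 ← R5 + (14/9)·R2: [0, 0, 4, 2, -16/3, 6]
R4 ← R4 − R3: [0, 0, 0, -10, 7, 2]
R5 ← R5 + (4/3)·R3: [0, 0, 0, 46/3, -28/3, -2/3]
R5 ← R5 + (23/15)·R4: [0, 0, 0, 0, 7/5, 12/5]
5 nonzero rows, so rank(P) = 5.
P has 6 columns; by rank–nullity, nullity = 6 − 5 = 1.

1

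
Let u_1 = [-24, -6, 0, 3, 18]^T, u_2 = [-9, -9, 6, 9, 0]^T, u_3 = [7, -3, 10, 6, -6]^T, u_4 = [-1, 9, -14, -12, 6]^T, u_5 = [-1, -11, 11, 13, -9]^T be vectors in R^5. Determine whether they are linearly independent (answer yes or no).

Form the matrix with these vectors as rows and row reduce.
R2 ← R2 − (3/8)·R1: [0, -27/4, 6, 63/8, -27/4]
R3 ← R3 + (7/24)·R1: [0, -19/4, 10, 55/8, -3/4]
R4 ← R4 − (1/24)·R1: [0, 37/4, -14, -97/8, 21/4]
R5 ← R5 − (1/24)·R1: [0, -43/4, 11, 103/8, -39/4]
R3 ← R3 − (19/27)·R2: [0, 0, 52/9, 4/3, 4]
R4 ← R4 + (37/27)·R2: [0, 0, -52/9, -4/3, -4]
R5 ← R5 − (43/27)·R2: [0, 0, 13/9, 1/3, 1]
R4 ← R4 + R3: [0, 0, 0, 0, 0]
R5 ← R5 − (1/4)·R3: [0, 0, 0, 0, 0]
3 nonzero rows, so the 5 vectors span a space of dimension 3.
Since 3 < 5, the vectors are linearly dependent.

no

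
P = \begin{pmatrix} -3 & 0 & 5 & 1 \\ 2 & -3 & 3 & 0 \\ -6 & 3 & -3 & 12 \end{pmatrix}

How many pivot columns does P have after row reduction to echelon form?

Row reduce to echelon form.
R2 ← R2 + (2/3)·R1: [0, -3, 19/3, 2/3]
R3 ← R3 − (2)·R1: [0, 3, -13, 10]
R3 ← R3 + R2: [0, 0, -20/3, 32/3]
Echelon form has 3 nonzero rows, so rank(P) = 3.
Each nonzero row contributes one pivot column: 3 pivot columns.

3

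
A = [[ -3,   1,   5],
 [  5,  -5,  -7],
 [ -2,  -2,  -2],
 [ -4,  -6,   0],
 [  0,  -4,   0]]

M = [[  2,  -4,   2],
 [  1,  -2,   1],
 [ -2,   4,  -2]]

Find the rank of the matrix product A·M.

First compute AM:
[[-15,  30, -15],
 [ 19, -38,  19],
 [ -2,   4,  -2],
 [-14,  28, -14],
 [ -4,   8,  -4]]
Now row reduce the product.
R2 ← R2 + (19/15)·R1: [0, 0, 0]
R3 ← R3 − (2/15)·R1: [0, 0, 0]
R4 ← R4 − (14/15)·R1: [0, 0, 0]
R5 ← R5 − (4/15)·R1: [0, 0, 0]
1 nonzero row, so rank(AM) = 1.

1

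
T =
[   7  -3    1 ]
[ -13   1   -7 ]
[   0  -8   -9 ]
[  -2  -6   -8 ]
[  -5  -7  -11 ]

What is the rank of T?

Row reduce to echelon form.
R2 ← R2 + (13/7)·R1: [0, -32/7, -36/7]
R4 ← R4 + (2/7)·R1: [0, -48/7, -54/7]
R5 ← R5 + (5/7)·R1: [0, -64/7, -72/7]
R3 ← R3 − (7/4)·R2: [0, 0, 0]
R4 ← R4 − (3/2)·R2: [0, 0, 0]
R5 ← R5 − (2)·R2: [0, 0, 0]
Echelon form has 2 nonzero rows, so rank(T) = 2.

2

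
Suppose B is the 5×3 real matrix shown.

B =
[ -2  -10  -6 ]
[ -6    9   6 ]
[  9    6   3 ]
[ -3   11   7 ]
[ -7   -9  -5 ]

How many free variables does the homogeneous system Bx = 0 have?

Row reduce to echelon form.
R2 ← R2 − (3)·R1: [0, 39, 24]
R3 ← R3 + (9/2)·R1: [0, -39, -24]
R4 ← R4 − (3/2)·R1: [0, 26, 16]
R5 ← R5 − (7/2)·R1: [0, 26, 16]
R3 ← R3 + R2: [0, 0, 0]
R4 ← R4 − (2/3)·R2: [0, 0, 0]
R5 ← R5 − (2/3)·R2: [0, 0, 0]
2 nonzero rows, so rank(B) = 2.
B has 3 columns; by rank–nullity, nullity = 3 − 2 = 1.

1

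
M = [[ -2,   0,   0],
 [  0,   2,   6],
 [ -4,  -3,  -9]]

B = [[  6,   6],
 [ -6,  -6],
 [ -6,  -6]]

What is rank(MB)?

First compute MB:
[[-12, -12],
 [-48, -48],
 [ 48,  48]]
Now row reduce the product.
R2 ← R2 − (4)·R1: [0, 0]
R3 ← R3 + (4)·R1: [0, 0]
1 nonzero row, so rank(MB) = 1.

1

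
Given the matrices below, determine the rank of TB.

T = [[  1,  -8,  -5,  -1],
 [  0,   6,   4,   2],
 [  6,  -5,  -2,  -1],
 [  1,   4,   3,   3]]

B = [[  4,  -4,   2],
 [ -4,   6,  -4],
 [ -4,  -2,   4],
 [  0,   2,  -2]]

First compute TB:
[[ 56, -44,  16],
 [-40,  32, -12],
 [ 52, -52,  26],
 [-24,  20,  -8]]
Now row reduce the product.
R2 ← R2 + (5/7)·R1: [0, 4/7, -4/7]
R3 ← R3 − (13/14)·R1: [0, -78/7, 78/7]
R4 ← R4 + (3/7)·R1: [0, 8/7, -8/7]
R3 ← R3 + (39/2)·R2: [0, 0, 0]
R4 ← R4 − (2)·R2: [0, 0, 0]
2 nonzero rows, so rank(TB) = 2.

2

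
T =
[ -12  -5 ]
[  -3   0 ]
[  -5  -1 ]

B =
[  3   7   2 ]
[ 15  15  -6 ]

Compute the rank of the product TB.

First compute TB:
[[-111, -159,   6],
 [ -9, -21,  -6],
 [-30, -50,  -4]]
Now row reduce the product.
R2 ← R2 − (3/37)·R1: [0, -300/37, -240/37]
R3 ← R3 − (10/37)·R1: [0, -260/37, -208/37]
R3 ← R3 − (13/15)·R2: [0, 0, 0]
2 nonzero rows, so rank(TB) = 2.

2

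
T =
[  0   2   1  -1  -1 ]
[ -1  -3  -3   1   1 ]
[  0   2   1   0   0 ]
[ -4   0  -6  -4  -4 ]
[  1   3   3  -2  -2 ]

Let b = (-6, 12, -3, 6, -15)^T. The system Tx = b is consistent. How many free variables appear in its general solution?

Row reduce the augmented matrix [T | b].
Swap R1 ↔ R2
R4 ← R4 − (4)·R1: [0, 12, 6, -8, -8, -42]
R5 ← R5 + R1: [0, 0, 0, -1, -1, -3]
R3 ← R3 − R2: [0, 0, 0, 1, 1, 3]
R4 ← R4 − (6)·R2: [0, 0, 0, -2, -2, -6]
R4 ← R4 + (2)·R3: [0, 0, 0, 0, 0, 0]
R5 ← R5 + R3: [0, 0, 0, 0, 0, 0]
The echelon form has 3 nonzero rows, and every pivot lies in the first 5 columns, so rank(T) = rank([T|b]) = 3.
The system is consistent.
Free variables = (unknowns) − (rank) = 5 − 3 = 2.

2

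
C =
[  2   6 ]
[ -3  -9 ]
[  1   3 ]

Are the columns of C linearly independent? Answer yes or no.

no

Row reduce C to echelon form.
R2 ← R2 + (3/2)·R1: [0, 0]
R3 ← R3 − (1/2)·R1: [0, 0]
1 pivot among 2 columns.
Only 1 < 2 pivot columns, so the columns are linearly dependent.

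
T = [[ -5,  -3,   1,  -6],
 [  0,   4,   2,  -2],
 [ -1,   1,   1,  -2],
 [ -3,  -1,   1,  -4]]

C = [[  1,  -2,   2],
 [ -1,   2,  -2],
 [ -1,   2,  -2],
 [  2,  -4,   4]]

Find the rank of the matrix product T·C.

First compute TC:
[[-15,  30, -30],
 [-10,  20, -20],
 [ -7,  14, -14],
 [-11,  22, -22]]
Now row reduce the product.
R2 ← R2 − (2/3)·R1: [0, 0, 0]
R3 ← R3 − (7/15)·R1: [0, 0, 0]
R4 ← R4 − (11/15)·R1: [0, 0, 0]
1 nonzero row, so rank(TC) = 1.

1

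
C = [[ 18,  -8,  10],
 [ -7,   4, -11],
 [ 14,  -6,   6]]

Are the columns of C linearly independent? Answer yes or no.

Row reduce C to echelon form.
R2 ← R2 + (7/18)·R1: [0, 8/9, -64/9]
R3 ← R3 − (7/9)·R1: [0, 2/9, -16/9]
R3 ← R3 − (1/4)·R2: [0, 0, 0]
2 pivots among 3 columns.
Only 2 < 3 pivot columns, so the columns are linearly dependent.

no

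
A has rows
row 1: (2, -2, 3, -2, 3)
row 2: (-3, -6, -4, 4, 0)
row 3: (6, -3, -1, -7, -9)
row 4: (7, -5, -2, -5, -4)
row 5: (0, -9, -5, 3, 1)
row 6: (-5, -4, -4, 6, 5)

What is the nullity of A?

Row reduce to echelon form.
R2 ← R2 + (3/2)·R1: [0, -9, 1/2, 1, 9/2]
R3 ← R3 − (3)·R1: [0, 3, -10, -1, -18]
R4 ← R4 − (7/2)·R1: [0, 2, -25/2, 2, -29/2]
R6 ← R6 + (5/2)·R1: [0, -9, 7/2, 1, 25/2]
R3 ← R3 + (1/3)·R2: [0, 0, -59/6, -2/3, -33/2]
R4 ← R4 + (2/9)·R2: [0, 0, -223/18, 20/9, -27/2]
R5 ← R5 − R2: [0, 0, -11/2, 2, -7/2]
R6 ← R6 − R2: [0, 0, 3, 0, 8]
R4 ← R4 − (223/177)·R3: [0, 0, 0, 542/177, 430/59]
R5 ← R5 − (33/59)·R3: [0, 0, 0, 140/59, 338/59]
R6 ← R6 + (18/59)·R3: [0, 0, 0, -12/59, 175/59]
R5 ← R5 − (210/271)·R4: [0, 0, 0, 0, 22/271]
R6 ← R6 + (18/271)·R4: [0, 0, 0, 0, 935/271]
R6 ← R6 − (85/2)·R5: [0, 0, 0, 0, 0]
5 nonzero rows, so rank(A) = 5.
A has 5 columns; by rank–nullity, nullity = 5 − 5 = 0.

0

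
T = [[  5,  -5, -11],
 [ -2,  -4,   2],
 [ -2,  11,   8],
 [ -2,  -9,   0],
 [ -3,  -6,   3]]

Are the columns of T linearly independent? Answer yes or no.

Row reduce T to echelon form.
R2 ← R2 + (2/5)·R1: [0, -6, -12/5]
R3 ← R3 + (2/5)·R1: [0, 9, 18/5]
R4 ← R4 + (2/5)·R1: [0, -11, -22/5]
R5 ← R5 + (3/5)·R1: [0, -9, -18/5]
R3 ← R3 + (3/2)·R2: [0, 0, 0]
R4 ← R4 − (11/6)·R2: [0, 0, 0]
R5 ← R5 − (3/2)·R2: [0, 0, 0]
2 pivots among 3 columns.
Only 2 < 3 pivot columns, so the columns are linearly dependent.

no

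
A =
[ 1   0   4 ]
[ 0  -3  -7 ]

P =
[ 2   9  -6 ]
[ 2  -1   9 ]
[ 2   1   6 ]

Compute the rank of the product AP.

First compute AP:
[[ 10,  13,  18],
 [-20,  -4, -69]]
Now row reduce the product.
R2 ← R2 + (2)·R1: [0, 22, -33]
2 nonzero rows, so rank(AP) = 2.

2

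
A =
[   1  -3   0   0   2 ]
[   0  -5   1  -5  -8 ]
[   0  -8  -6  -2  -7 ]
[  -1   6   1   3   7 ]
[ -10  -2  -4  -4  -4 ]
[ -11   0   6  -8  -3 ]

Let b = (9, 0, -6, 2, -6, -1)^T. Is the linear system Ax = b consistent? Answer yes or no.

no

Row reduce the augmented matrix [A | b].
R4 ← R4 + R1: [0, 3, 1, 3, 9, 11]
R5 ← R5 + (10)·R1: [0, -32, -4, -4, 16, 84]
R6 ← R6 + (11)·R1: [0, -33, 6, -8, 19, 98]
R3 ← R3 − (8/5)·R2: [0, 0, -38/5, 6, 29/5, -6]
R4 ← R4 + (3/5)·R2: [0, 0, 8/5, 0, 21/5, 11]
R5 ← R5 − (32/5)·R2: [0, 0, -52/5, 28, 336/5, 84]
R6 ← R6 − (33/5)·R2: [0, 0, -3/5, 25, 359/5, 98]
R4 ← R4 + (4/19)·R3: [0, 0, 0, 24/19, 103/19, 185/19]
R5 ← R5 − (26/19)·R3: [0, 0, 0, 376/19, 1126/19, 1752/19]
R6 ← R6 − (3/38)·R3: [0, 0, 0, 466/19, 2711/38, 1871/19]
R5 ← R5 − (47/3)·R4: [0, 0, 0, 0, -77/3, -181/3]
R6 ← R6 − (233/12)·R4: [0, 0, 0, 0, -407/12, -1087/12]
R6 ← R6 − (37/28)·R5: [0, 0, 0, 0, 0, -76/7]
The echelon form has 6 nonzero rows; the last pivot sits in the augmented column, so rank(A) = 5 but rank([A|b]) = 6.
Since the ranks differ, the system is inconsistent.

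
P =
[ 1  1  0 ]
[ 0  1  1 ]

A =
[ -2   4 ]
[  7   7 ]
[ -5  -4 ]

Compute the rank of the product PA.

2

First compute PA:
[[  5,  11],
 [  2,   3]]
Now row reduce the product.
R2 ← R2 − (2/5)·R1: [0, -7/5]
2 nonzero rows, so rank(PA) = 2.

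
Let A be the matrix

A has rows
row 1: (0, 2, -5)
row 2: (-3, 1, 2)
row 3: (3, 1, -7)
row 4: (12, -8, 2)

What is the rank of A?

Row reduce to echelon form.
Swap R1 ↔ R2
R3 ← R3 + R1: [0, 2, -5]
R4 ← R4 + (4)·R1: [0, -4, 10]
R3 ← R3 − R2: [0, 0, 0]
R4 ← R4 + (2)·R2: [0, 0, 0]
Echelon form has 2 nonzero rows, so rank(A) = 2.

2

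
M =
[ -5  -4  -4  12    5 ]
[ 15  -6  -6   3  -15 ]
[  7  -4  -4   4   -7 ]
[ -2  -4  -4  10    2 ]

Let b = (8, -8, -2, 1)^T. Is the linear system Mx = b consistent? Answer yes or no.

no

Row reduce the augmented matrix [M | b].
R2 ← R2 + (3)·R1: [0, -18, -18, 39, 0, 16]
R3 ← R3 + (7/5)·R1: [0, -48/5, -48/5, 104/5, 0, 46/5]
R4 ← R4 − (2/5)·R1: [0, -12/5, -12/5, 26/5, 0, -11/5]
R3 ← R3 − (8/15)·R2: [0, 0, 0, 0, 0, 2/3]
R4 ← R4 − (2/15)·R2: [0, 0, 0, 0, 0, -13/3]
R4 ← R4 + (13/2)·R3: [0, 0, 0, 0, 0, 0]
The echelon form has 3 nonzero rows; the last pivot sits in the augmented column, so rank(M) = 2 but rank([M|b]) = 3.
Since the ranks differ, the system is inconsistent.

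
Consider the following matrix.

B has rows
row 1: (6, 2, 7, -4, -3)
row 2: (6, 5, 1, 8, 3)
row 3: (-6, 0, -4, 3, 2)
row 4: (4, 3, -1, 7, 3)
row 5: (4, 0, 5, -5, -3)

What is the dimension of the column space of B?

3

Row reduce to echelon form.
R2 ← R2 − R1: [0, 3, -6, 12, 6]
R3 ← R3 + R1: [0, 2, 3, -1, -1]
R4 ← R4 − (2/3)·R1: [0, 5/3, -17/3, 29/3, 5]
R5 ← R5 − (2/3)·R1: [0, -4/3, 1/3, -7/3, -1]
R3 ← R3 − (2/3)·R2: [0, 0, 7, -9, -5]
R4 ← R4 − (5/9)·R2: [0, 0, -7/3, 3, 5/3]
R5 ← R5 + (4/9)·R2: [0, 0, -7/3, 3, 5/3]
R4 ← R4 + (1/3)·R3: [0, 0, 0, 0, 0]
R5 ← R5 + (1/3)·R3: [0, 0, 0, 0, 0]
Echelon form has 3 nonzero rows, so rank(B) = 3.
The column space has dimension equal to the rank: 3.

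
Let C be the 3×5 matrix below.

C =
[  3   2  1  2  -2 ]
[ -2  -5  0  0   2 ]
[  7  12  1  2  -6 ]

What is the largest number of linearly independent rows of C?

Row reduce to echelon form.
R2 ← R2 + (2/3)·R1: [0, -11/3, 2/3, 4/3, 2/3]
R3 ← R3 − (7/3)·R1: [0, 22/3, -4/3, -8/3, -4/3]
R3 ← R3 + (2)·R2: [0, 0, 0, 0, 0]
Echelon form has 2 nonzero rows, so rank(C) = 2.
The rank gives the maximum number of linearly independent rows: 2.

2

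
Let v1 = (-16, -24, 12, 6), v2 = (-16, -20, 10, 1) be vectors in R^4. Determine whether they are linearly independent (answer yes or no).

Form the matrix with these vectors as rows and row reduce.
R2 ← R2 − R1: [0, 4, -2, -5]
2 nonzero rows, so the 2 vectors span a space of dimension 2.
Since 2 = 2, the vectors are linearly independent.

yes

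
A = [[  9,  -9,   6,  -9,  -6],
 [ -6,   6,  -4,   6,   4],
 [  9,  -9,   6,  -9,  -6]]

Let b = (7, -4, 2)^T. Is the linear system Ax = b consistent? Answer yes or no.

Row reduce the augmented matrix [A | b].
R2 ← R2 + (2/3)·R1: [0, 0, 0, 0, 0, 2/3]
R3 ← R3 − R1: [0, 0, 0, 0, 0, -5]
R3 ← R3 + (15/2)·R2: [0, 0, 0, 0, 0, 0]
The echelon form has 2 nonzero rows; the last pivot sits in the augmented column, so rank(A) = 1 but rank([A|b]) = 2.
Since the ranks differ, the system is inconsistent.

no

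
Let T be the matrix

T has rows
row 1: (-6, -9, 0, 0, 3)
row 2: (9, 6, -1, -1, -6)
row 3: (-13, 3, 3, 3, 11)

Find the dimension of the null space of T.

3

Row reduce to echelon form.
R2 ← R2 + (3/2)·R1: [0, -15/2, -1, -1, -3/2]
R3 ← R3 − (13/6)·R1: [0, 45/2, 3, 3, 9/2]
R3 ← R3 + (3)·R2: [0, 0, 0, 0, 0]
2 nonzero rows, so rank(T) = 2.
T has 5 columns; by rank–nullity, nullity = 5 − 2 = 3.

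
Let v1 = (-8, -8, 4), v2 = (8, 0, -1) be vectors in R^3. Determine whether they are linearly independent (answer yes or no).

yes

Form the matrix with these vectors as rows and row reduce.
R2 ← R2 + R1: [0, -8, 3]
2 nonzero rows, so the 2 vectors span a space of dimension 2.
Since 2 = 2, the vectors are linearly independent.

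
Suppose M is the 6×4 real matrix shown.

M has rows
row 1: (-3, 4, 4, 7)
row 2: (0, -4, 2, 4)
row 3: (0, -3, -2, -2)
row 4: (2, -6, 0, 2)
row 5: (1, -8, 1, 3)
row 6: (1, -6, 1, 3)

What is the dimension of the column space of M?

Row reduce to echelon form.
R4 ← R4 + (2/3)·R1: [0, -10/3, 8/3, 20/3]
R5 ← R5 + (1/3)·R1: [0, -20/3, 7/3, 16/3]
R6 ← R6 + (1/3)·R1: [0, -14/3, 7/3, 16/3]
R3 ← R3 − (3/4)·R2: [0, 0, -7/2, -5]
R4 ← R4 − (5/6)·R2: [0, 0, 1, 10/3]
R5 ← R5 − (5/3)·R2: [0, 0, -1, -4/3]
R6 ← R6 − (7/6)·R2: [0, 0, 0, 2/3]
R4 ← R4 + (2/7)·R3: [0, 0, 0, 40/21]
R5 ← R5 − (2/7)·R3: [0, 0, 0, 2/21]
R5 ← R5 − (1/20)·R4: [0, 0, 0, 0]
R6 ← R6 − (7/20)·R4: [0, 0, 0, 0]
Echelon form has 4 nonzero rows, so rank(M) = 4.
The column space has dimension equal to the rank: 4.

4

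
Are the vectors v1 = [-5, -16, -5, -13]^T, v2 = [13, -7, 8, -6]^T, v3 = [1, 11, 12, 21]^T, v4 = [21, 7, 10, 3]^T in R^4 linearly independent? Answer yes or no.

Form the matrix with these vectors as rows and row reduce.
R2 ← R2 + (13/5)·R1: [0, -243/5, -5, -199/5]
R3 ← R3 + (1/5)·R1: [0, 39/5, 11, 92/5]
R4 ← R4 + (21/5)·R1: [0, -301/5, -11, -258/5]
R3 ← R3 + (13/81)·R2: [0, 0, 826/81, 973/81]
R4 ← R4 − (301/243)·R2: [0, 0, -1168/243, -559/243]
R4 ← R4 + (584/1239)·R3: [0, 0, 0, 595/177]
4 nonzero rows, so the 4 vectors span a space of dimension 4.
Since 4 = 4, the vectors are linearly independent.

yes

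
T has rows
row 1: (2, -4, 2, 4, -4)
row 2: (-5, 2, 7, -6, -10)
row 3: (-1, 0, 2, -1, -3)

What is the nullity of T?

3

Row reduce to echelon form.
R2 ← R2 + (5/2)·R1: [0, -8, 12, 4, -20]
R3 ← R3 + (1/2)·R1: [0, -2, 3, 1, -5]
R3 ← R3 − (1/4)·R2: [0, 0, 0, 0, 0]
2 nonzero rows, so rank(T) = 2.
T has 5 columns; by rank–nullity, nullity = 5 − 2 = 3.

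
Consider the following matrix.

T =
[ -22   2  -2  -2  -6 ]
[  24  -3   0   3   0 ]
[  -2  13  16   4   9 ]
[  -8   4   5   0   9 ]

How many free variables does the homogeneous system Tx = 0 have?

Row reduce to echelon form.
R2 ← R2 + (12/11)·R1: [0, -9/11, -24/11, 9/11, -72/11]
R3 ← R3 − (1/11)·R1: [0, 141/11, 178/11, 46/11, 105/11]
R4 ← R4 − (4/11)·R1: [0, 36/11, 63/11, 8/11, 123/11]
R3 ← R3 + (47/3)·R2: [0, 0, -18, 17, -93]
R4 ← R4 + (4)·R2: [0, 0, -3, 4, -15]
R4 ← R4 − (1/6)·R3: [0, 0, 0, 7/6, 1/2]
4 nonzero rows, so rank(T) = 4.
T has 5 columns; by rank–nullity, nullity = 5 − 4 = 1.

1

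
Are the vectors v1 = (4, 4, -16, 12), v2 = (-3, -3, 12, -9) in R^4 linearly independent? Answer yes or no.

no

Form the matrix with these vectors as rows and row reduce.
R2 ← R2 + (3/4)·R1: [0, 0, 0, 0]
1 nonzero row, so the 2 vectors span a space of dimension 1.
Since 1 < 2, the vectors are linearly dependent.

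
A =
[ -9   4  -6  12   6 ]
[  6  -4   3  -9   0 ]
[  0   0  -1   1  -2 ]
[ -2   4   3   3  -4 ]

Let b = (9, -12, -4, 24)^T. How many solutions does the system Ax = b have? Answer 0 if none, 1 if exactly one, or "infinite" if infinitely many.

Row reduce the augmented matrix [A | b].
R2 ← R2 + (2/3)·R1: [0, -4/3, -1, -1, 4, -6]
R4 ← R4 − (2/9)·R1: [0, 28/9, 13/3, 1/3, -16/3, 22]
R4 ← R4 + (7/3)·R2: [0, 0, 2, -2, 4, 8]
R4 ← R4 + (2)·R3: [0, 0, 0, 0, 0, 0]
The echelon form has 3 nonzero rows, and every pivot lies in the first 5 columns, so rank(A) = rank([A|b]) = 3.
The system is consistent.
rank = 3 < 5 unknowns, so there are infinitely many solutions.

infinite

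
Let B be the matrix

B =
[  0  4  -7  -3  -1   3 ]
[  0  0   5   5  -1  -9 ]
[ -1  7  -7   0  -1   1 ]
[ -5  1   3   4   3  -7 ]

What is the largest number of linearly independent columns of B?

Row reduce to echelon form.
Swap R1 ↔ R3
R4 ← R4 − (5)·R1: [0, -34, 38, 4, 8, -12]
Swap R2 ↔ R3
R4 ← R4 + (17/2)·R2: [0, 0, -43/2, -43/2, -1/2, 27/2]
R4 ← R4 + (43/10)·R3: [0, 0, 0, 0, -24/5, -126/5]
Echelon form has 4 nonzero rows, so rank(B) = 4.
The rank gives the maximum number of linearly independent columns: 4.

4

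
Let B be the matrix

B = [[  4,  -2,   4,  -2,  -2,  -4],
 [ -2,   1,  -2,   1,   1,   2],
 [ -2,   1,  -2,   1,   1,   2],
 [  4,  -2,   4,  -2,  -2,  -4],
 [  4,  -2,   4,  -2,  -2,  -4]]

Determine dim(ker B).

5

Row reduce to echelon form.
R2 ← R2 + (1/2)·R1: [0, 0, 0, 0, 0, 0]
R3 ← R3 + (1/2)·R1: [0, 0, 0, 0, 0, 0]
R4 ← R4 − R1: [0, 0, 0, 0, 0, 0]
R5 ← R5 − R1: [0, 0, 0, 0, 0, 0]
1 nonzero row, so rank(B) = 1.
B has 6 columns; by rank–nullity, nullity = 6 − 1 = 5.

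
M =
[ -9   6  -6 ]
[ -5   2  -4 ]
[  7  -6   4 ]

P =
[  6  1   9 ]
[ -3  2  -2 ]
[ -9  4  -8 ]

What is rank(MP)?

First compute MP:
[[-18, -21, -45],
 [  0, -17, -17],
 [ 24,  11,  43]]
Now row reduce the product.
R3 ← R3 + (4/3)·R1: [0, -17, -17]
R3 ← R3 − R2: [0, 0, 0]
2 nonzero rows, so rank(MP) = 2.

2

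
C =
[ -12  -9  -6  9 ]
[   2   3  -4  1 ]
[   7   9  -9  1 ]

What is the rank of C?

2

Row reduce to echelon form.
R2 ← R2 + (1/6)·R1: [0, 3/2, -5, 5/2]
R3 ← R3 + (7/12)·R1: [0, 15/4, -25/2, 25/4]
R3 ← R3 − (5/2)·R2: [0, 0, 0, 0]
Echelon form has 2 nonzero rows, so rank(C) = 2.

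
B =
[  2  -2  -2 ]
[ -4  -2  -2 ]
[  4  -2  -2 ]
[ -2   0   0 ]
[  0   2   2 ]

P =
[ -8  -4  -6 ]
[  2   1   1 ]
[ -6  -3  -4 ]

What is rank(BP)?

1

First compute BP:
[[ -8,  -4,  -6],
 [ 40,  20,  30],
 [-24, -12, -18],
 [ 16,   8,  12],
 [ -8,  -4,  -6]]
Now row reduce the product.
R2 ← R2 + (5)·R1: [0, 0, 0]
R3 ← R3 − (3)·R1: [0, 0, 0]
R4 ← R4 + (2)·R1: [0, 0, 0]
R5 ← R5 − R1: [0, 0, 0]
1 nonzero row, so rank(BP) = 1.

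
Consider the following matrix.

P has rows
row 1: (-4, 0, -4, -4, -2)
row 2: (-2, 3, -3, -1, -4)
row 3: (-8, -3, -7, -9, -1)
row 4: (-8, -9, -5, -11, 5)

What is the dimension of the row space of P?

Row reduce to echelon form.
R2 ← R2 − (1/2)·R1: [0, 3, -1, 1, -3]
R3 ← R3 − (2)·R1: [0, -3, 1, -1, 3]
R4 ← R4 − (2)·R1: [0, -9, 3, -3, 9]
R3 ← R3 + R2: [0, 0, 0, 0, 0]
R4 ← R4 + (3)·R2: [0, 0, 0, 0, 0]
Echelon form has 2 nonzero rows, so rank(P) = 2.
The row space has dimension equal to the rank: 2.

2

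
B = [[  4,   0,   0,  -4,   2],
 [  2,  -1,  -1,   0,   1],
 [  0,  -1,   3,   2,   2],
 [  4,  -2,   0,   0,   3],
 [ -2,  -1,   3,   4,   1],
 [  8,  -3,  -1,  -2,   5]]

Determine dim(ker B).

2

Row reduce to echelon form.
R2 ← R2 − (1/2)·R1: [0, -1, -1, 2, 0]
R4 ← R4 − R1: [0, -2, 0, 4, 1]
R5 ← R5 + (1/2)·R1: [0, -1, 3, 2, 2]
R6 ← R6 − (2)·R1: [0, -3, -1, 6, 1]
R3 ← R3 − R2: [0, 0, 4, 0, 2]
R4 ← R4 − (2)·R2: [0, 0, 2, 0, 1]
R5 ← R5 − R2: [0, 0, 4, 0, 2]
R6 ← R6 − (3)·R2: [0, 0, 2, 0, 1]
R4 ← R4 − (1/2)·R3: [0, 0, 0, 0, 0]
R5 ← R5 − R3: [0, 0, 0, 0, 0]
R6 ← R6 − (1/2)·R3: [0, 0, 0, 0, 0]
3 nonzero rows, so rank(B) = 3.
B has 5 columns; by rank–nullity, nullity = 5 − 3 = 2.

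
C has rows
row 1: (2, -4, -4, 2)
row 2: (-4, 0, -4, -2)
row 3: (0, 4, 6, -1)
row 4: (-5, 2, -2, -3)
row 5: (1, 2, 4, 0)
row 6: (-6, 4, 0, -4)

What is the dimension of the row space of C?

Row reduce to echelon form.
R2 ← R2 + (2)·R1: [0, -8, -12, 2]
R4 ← R4 + (5/2)·R1: [0, -8, -12, 2]
R5 ← R5 − (1/2)·R1: [0, 4, 6, -1]
R6 ← R6 + (3)·R1: [0, -8, -12, 2]
R3 ← R3 + (1/2)·R2: [0, 0, 0, 0]
R4 ← R4 − R2: [0, 0, 0, 0]
R5 ← R5 + (1/2)·R2: [0, 0, 0, 0]
R6 ← R6 − R2: [0, 0, 0, 0]
Echelon form has 2 nonzero rows, so rank(C) = 2.
The row space has dimension equal to the rank: 2.

2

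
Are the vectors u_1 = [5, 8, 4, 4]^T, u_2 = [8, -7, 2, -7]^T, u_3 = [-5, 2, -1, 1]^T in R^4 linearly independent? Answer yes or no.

Form the matrix with these vectors as rows and row reduce.
R2 ← R2 − (8/5)·R1: [0, -99/5, -22/5, -67/5]
R3 ← R3 + R1: [0, 10, 3, 5]
R3 ← R3 + (50/99)·R2: [0, 0, 7/9, -175/99]
3 nonzero rows, so the 3 vectors span a space of dimension 3.
Since 3 = 3, the vectors are linearly independent.

yes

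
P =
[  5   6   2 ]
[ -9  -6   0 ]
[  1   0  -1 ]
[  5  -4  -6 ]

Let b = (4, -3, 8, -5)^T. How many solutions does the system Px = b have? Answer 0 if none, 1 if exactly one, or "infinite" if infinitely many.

Row reduce the augmented matrix [P | b].
R2 ← R2 + (9/5)·R1: [0, 24/5, 18/5, 21/5]
R3 ← R3 − (1/5)·R1: [0, -6/5, -7/5, 36/5]
R4 ← R4 − R1: [0, -10, -8, -9]
R3 ← R3 + (1/4)·R2: [0, 0, -1/2, 33/4]
R4 ← R4 + (25/12)·R2: [0, 0, -1/2, -1/4]
R4 ← R4 − R3: [0, 0, 0, -17/2]
The echelon form has 4 nonzero rows; the last pivot sits in the augmented column, so rank(P) = 3 but rank([P|b]) = 4.
Since the ranks differ, the system is inconsistent.
It has no solutions.

0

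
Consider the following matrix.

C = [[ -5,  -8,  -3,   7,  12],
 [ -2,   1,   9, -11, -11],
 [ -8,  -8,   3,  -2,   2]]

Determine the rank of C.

3

Row reduce to echelon form.
R2 ← R2 − (2/5)·R1: [0, 21/5, 51/5, -69/5, -79/5]
R3 ← R3 − (8/5)·R1: [0, 24/5, 39/5, -66/5, -86/5]
R3 ← R3 − (8/7)·R2: [0, 0, -27/7, 18/7, 6/7]
Echelon form has 3 nonzero rows, so rank(C) = 3.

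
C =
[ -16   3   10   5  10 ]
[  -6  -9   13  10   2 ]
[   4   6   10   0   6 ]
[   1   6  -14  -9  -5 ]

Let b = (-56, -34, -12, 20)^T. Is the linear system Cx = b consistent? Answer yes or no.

Row reduce the augmented matrix [C | b].
R2 ← R2 − (3/8)·R1: [0, -81/8, 37/4, 65/8, -7/4, -13]
R3 ← R3 + (1/4)·R1: [0, 27/4, 25/2, 5/4, 17/2, -26]
R4 ← R4 + (1/16)·R1: [0, 99/16, -107/8, -139/16, -35/8, 33/2]
R3 ← R3 + (2/3)·R2: [0, 0, 56/3, 20/3, 22/3, -104/3]
R4 ← R4 + (11/18)·R2: [0, 0, -139/18, -67/18, -49/9, 77/9]
R4 ← R4 + (139/336)·R3: [0, 0, 0, -27/28, -135/56, -81/14]
The echelon form has 4 nonzero rows, and every pivot lies in the first 5 columns, so rank(C) = rank([C|b]) = 4.
The system is consistent.

yes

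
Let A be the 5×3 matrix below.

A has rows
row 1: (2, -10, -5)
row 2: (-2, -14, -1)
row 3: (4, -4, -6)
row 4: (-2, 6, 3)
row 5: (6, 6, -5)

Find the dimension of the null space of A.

Row reduce to echelon form.
R2 ← R2 + R1: [0, -24, -6]
R3 ← R3 − (2)·R1: [0, 16, 4]
R4 ← R4 + R1: [0, -4, -2]
R5 ← R5 − (3)·R1: [0, 36, 10]
R3 ← R3 + (2/3)·R2: [0, 0, 0]
R4 ← R4 − (1/6)·R2: [0, 0, -1]
R5 ← R5 + (3/2)·R2: [0, 0, 1]
Swap R3 ↔ R4
R5 ← R5 + R3: [0, 0, 0]
3 nonzero rows, so rank(A) = 3.
A has 3 columns; by rank–nullity, nullity = 3 − 3 = 0.

0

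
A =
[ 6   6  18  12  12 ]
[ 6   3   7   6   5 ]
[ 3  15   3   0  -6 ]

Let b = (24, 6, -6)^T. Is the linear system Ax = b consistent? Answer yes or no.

Row reduce the augmented matrix [A | b].
R2 ← R2 − R1: [0, -3, -11, -6, -7, -18]
R3 ← R3 − (1/2)·R1: [0, 12, -6, -6, -12, -18]
R3 ← R3 + (4)·R2: [0, 0, -50, -30, -40, -90]
The echelon form has 3 nonzero rows, and every pivot lies in the first 5 columns, so rank(A) = rank([A|b]) = 3.
The system is consistent.

yes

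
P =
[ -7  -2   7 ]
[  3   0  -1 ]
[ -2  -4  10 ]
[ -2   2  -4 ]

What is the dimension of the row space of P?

2

Row reduce to echelon form.
R2 ← R2 + (3/7)·R1: [0, -6/7, 2]
R3 ← R3 − (2/7)·R1: [0, -24/7, 8]
R4 ← R4 − (2/7)·R1: [0, 18/7, -6]
R3 ← R3 − (4)·R2: [0, 0, 0]
R4 ← R4 + (3)·R2: [0, 0, 0]
Echelon form has 2 nonzero rows, so rank(P) = 2.
The row space has dimension equal to the rank: 2.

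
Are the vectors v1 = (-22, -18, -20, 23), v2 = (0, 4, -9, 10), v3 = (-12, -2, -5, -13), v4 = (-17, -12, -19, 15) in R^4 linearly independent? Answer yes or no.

yes

Form the matrix with these vectors as rows and row reduce.
R3 ← R3 − (6/11)·R1: [0, 86/11, 65/11, -281/11]
R4 ← R4 − (17/22)·R1: [0, 21/11, -39/11, -61/22]
R3 ← R3 − (43/22)·R2: [0, 0, 47/2, -496/11]
R4 ← R4 − (21/44)·R2: [0, 0, 3/4, -83/11]
R4 ← R4 − (3/94)·R3: [0, 0, 0, -287/47]
4 nonzero rows, so the 4 vectors span a space of dimension 4.
Since 4 = 4, the vectors are linearly independent.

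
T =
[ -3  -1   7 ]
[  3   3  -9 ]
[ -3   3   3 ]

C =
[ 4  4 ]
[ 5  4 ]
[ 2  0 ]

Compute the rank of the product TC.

2

First compute TC:
[[ -3, -16],
 [  9,  24],
 [  9,   0]]
Now row reduce the product.
R2 ← R2 + (3)·R1: [0, -24]
R3 ← R3 + (3)·R1: [0, -48]
R3 ← R3 − (2)·R2: [0, 0]
2 nonzero rows, so rank(TC) = 2.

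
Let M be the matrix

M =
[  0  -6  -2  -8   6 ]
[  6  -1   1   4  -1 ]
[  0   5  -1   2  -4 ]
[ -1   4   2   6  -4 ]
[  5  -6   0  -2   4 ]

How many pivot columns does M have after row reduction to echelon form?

Row reduce to echelon form.
Swap R1 ↔ R2
R4 ← R4 + (1/6)·R1: [0, 23/6, 13/6, 20/3, -25/6]
R5 ← R5 − (5/6)·R1: [0, -31/6, -5/6, -16/3, 29/6]
R3 ← R3 + (5/6)·R2: [0, 0, -8/3, -14/3, 1]
R4 ← R4 + (23/36)·R2: [0, 0, 8/9, 14/9, -1/3]
R5 ← R5 − (31/36)·R2: [0, 0, 8/9, 14/9, -1/3]
R4 ← R4 + (1/3)·R3: [0, 0, 0, 0, 0]
R5 ← R5 + (1/3)·R3: [0, 0, 0, 0, 0]
Echelon form has 3 nonzero rows, so rank(M) = 3.
Each nonzero row contributes one pivot column: 3 pivot columns.

3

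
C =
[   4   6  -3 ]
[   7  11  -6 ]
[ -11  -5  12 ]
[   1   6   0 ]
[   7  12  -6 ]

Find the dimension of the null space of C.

0

Row reduce to echelon form.
R2 ← R2 − (7/4)·R1: [0, 1/2, -3/4]
R3 ← R3 + (11/4)·R1: [0, 23/2, 15/4]
R4 ← R4 − (1/4)·R1: [0, 9/2, 3/4]
R5 ← R5 − (7/4)·R1: [0, 3/2, -3/4]
R3 ← R3 − (23)·R2: [0, 0, 21]
R4 ← R4 − (9)·R2: [0, 0, 15/2]
R5 ← R5 − (3)·R2: [0, 0, 3/2]
R4 ← R4 − (5/14)·R3: [0, 0, 0]
R5 ← R5 − (1/14)·R3: [0, 0, 0]
3 nonzero rows, so rank(C) = 3.
C has 3 columns; by rank–nullity, nullity = 3 − 3 = 0.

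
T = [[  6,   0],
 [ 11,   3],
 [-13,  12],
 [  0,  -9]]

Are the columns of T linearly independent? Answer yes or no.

yes

Row reduce T to echelon form.
R2 ← R2 − (11/6)·R1: [0, 3]
R3 ← R3 + (13/6)·R1: [0, 12]
R3 ← R3 − (4)·R2: [0, 0]
R4 ← R4 + (3)·R2: [0, 0]
2 pivots among 2 columns.
Every column is a pivot column, so the columns are linearly independent.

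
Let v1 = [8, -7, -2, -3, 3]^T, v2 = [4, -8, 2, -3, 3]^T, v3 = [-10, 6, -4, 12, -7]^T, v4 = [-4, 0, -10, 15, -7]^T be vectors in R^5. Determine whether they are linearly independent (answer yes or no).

Form the matrix with these vectors as rows and row reduce.
R2 ← R2 − (1/2)·R1: [0, -9/2, 3, -3/2, 3/2]
R3 ← R3 + (5/4)·R1: [0, -11/4, -13/2, 33/4, -13/4]
R4 ← R4 + (1/2)·R1: [0, -7/2, -11, 27/2, -11/2]
R3 ← R3 − (11/18)·R2: [0, 0, -25/3, 55/6, -25/6]
R4 ← R4 − (7/9)·R2: [0, 0, -40/3, 44/3, -20/3]
R4 ← R4 − (8/5)·R3: [0, 0, 0, 0, 0]
3 nonzero rows, so the 4 vectors span a space of dimension 3.
Since 3 < 4, the vectors are linearly dependent.

no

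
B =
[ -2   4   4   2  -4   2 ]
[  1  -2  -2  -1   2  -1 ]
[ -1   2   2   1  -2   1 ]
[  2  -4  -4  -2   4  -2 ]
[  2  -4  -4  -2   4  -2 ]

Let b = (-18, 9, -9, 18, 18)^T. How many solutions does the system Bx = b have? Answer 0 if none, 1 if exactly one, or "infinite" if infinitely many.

Row reduce the augmented matrix [B | b].
R2 ← R2 + (1/2)·R1: [0, 0, 0, 0, 0, 0, 0]
R3 ← R3 − (1/2)·R1: [0, 0, 0, 0, 0, 0, 0]
R4 ← R4 + R1: [0, 0, 0, 0, 0, 0, 0]
R5 ← R5 + R1: [0, 0, 0, 0, 0, 0, 0]
The echelon form has 1 nonzero rows, and every pivot lies in the first 6 columns, so rank(B) = rank([B|b]) = 1.
The system is consistent.
rank = 1 < 6 unknowns, so there are infinitely many solutions.

infinite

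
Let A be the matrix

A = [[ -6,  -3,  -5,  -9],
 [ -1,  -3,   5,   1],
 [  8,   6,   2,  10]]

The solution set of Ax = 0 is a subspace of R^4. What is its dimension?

Row reduce to echelon form.
R2 ← R2 − (1/6)·R1: [0, -5/2, 35/6, 5/2]
R3 ← R3 + (4/3)·R1: [0, 2, -14/3, -2]
R3 ← R3 + (4/5)·R2: [0, 0, 0, 0]
2 nonzero rows, so rank(A) = 2.
A has 4 columns; by rank–nullity, nullity = 4 − 2 = 2.

2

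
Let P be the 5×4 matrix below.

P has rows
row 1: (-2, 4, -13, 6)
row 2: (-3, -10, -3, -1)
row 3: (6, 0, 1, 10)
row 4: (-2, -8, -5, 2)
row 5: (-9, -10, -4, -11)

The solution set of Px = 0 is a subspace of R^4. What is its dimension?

1

Row reduce to echelon form.
R2 ← R2 − (3/2)·R1: [0, -16, 33/2, -10]
R3 ← R3 + (3)·R1: [0, 12, -38, 28]
R4 ← R4 − R1: [0, -12, 8, -4]
R5 ← R5 − (9/2)·R1: [0, -28, 109/2, -38]
R3 ← R3 + (3/4)·R2: [0, 0, -205/8, 41/2]
R4 ← R4 − (3/4)·R2: [0, 0, -35/8, 7/2]
R5 ← R5 − (7/4)·R2: [0, 0, 205/8, -41/2]
R4 ← R4 − (7/41)·R3: [0, 0, 0, 0]
R5 ← R5 + R3: [0, 0, 0, 0]
3 nonzero rows, so rank(P) = 3.
P has 4 columns; by rank–nullity, nullity = 4 − 3 = 1.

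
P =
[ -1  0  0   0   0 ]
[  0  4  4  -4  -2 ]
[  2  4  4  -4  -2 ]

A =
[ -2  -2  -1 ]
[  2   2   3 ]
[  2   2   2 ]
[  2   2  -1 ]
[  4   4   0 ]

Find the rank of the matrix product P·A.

First compute PA:
[[  2,   2,   1],
 [  0,   0,  24],
 [ -4,  -4,  22]]
Now row reduce the product.
R3 ← R3 + (2)·R1: [0, 0, 24]
R3 ← R3 − R2: [0, 0, 0]
2 nonzero rows, so rank(PA) = 2.

2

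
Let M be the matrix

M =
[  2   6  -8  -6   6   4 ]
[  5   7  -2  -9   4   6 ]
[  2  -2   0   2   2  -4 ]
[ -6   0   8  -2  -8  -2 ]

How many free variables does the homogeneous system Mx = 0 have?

Row reduce to echelon form.
R2 ← R2 − (5/2)·R1: [0, -8, 18, 6, -11, -4]
R3 ← R3 − R1: [0, -8, 8, 8, -4, -8]
R4 ← R4 + (3)·R1: [0, 18, -16, -20, 10, 10]
R3 ← R3 − R2: [0, 0, -10, 2, 7, -4]
R4 ← R4 + (9/4)·R2: [0, 0, 49/2, -13/2, -59/4, 1]
R4 ← R4 + (49/20)·R3: [0, 0, 0, -8/5, 12/5, -44/5]
4 nonzero rows, so rank(M) = 4.
M has 6 columns; by rank–nullity, nullity = 6 − 4 = 2.

2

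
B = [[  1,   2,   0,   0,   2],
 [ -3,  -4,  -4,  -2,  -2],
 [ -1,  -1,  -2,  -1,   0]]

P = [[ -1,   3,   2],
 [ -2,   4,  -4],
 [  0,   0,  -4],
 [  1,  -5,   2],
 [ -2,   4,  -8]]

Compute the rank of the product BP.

First compute BP:
[[ -9,  19, -22],
 [ 13, -23,  38],
 [  2,  -2,   8]]
Now row reduce the product.
R2 ← R2 + (13/9)·R1: [0, 40/9, 56/9]
R3 ← R3 + (2/9)·R1: [0, 20/9, 28/9]
R3 ← R3 − (1/2)·R2: [0, 0, 0]
2 nonzero rows, so rank(BP) = 2.

2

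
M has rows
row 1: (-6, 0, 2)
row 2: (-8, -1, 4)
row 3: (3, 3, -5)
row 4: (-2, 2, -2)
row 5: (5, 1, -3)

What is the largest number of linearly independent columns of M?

2

Row reduce to echelon form.
R2 ← R2 − (4/3)·R1: [0, -1, 4/3]
R3 ← R3 + (1/2)·R1: [0, 3, -4]
R4 ← R4 − (1/3)·R1: [0, 2, -8/3]
R5 ← R5 + (5/6)·R1: [0, 1, -4/3]
R3 ← R3 + (3)·R2: [0, 0, 0]
R4 ← R4 + (2)·R2: [0, 0, 0]
R5 ← R5 + R2: [0, 0, 0]
Echelon form has 2 nonzero rows, so rank(M) = 2.
The rank gives the maximum number of linearly independent columns: 2.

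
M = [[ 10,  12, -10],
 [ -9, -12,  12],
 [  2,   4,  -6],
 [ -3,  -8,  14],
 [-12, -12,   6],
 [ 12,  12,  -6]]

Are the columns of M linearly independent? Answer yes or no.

Row reduce M to echelon form.
R2 ← R2 + (9/10)·R1: [0, -6/5, 3]
R3 ← R3 − (1/5)·R1: [0, 8/5, -4]
R4 ← R4 + (3/10)·R1: [0, -22/5, 11]
R5 ← R5 + (6/5)·R1: [0, 12/5, -6]
R6 ← R6 − (6/5)·R1: [0, -12/5, 6]
R3 ← R3 + (4/3)·R2: [0, 0, 0]
R4 ← R4 − (11/3)·R2: [0, 0, 0]
R5 ← R5 + (2)·R2: [0, 0, 0]
R6 ← R6 − (2)·R2: [0, 0, 0]
2 pivots among 3 columns.
Only 2 < 3 pivot columns, so the columns are linearly dependent.

no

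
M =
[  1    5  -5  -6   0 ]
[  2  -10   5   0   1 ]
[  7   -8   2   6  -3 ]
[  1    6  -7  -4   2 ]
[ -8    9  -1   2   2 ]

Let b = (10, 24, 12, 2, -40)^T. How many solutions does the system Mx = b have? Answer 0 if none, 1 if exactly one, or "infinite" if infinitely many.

Row reduce the augmented matrix [M | b].
R2 ← R2 − (2)·R1: [0, -20, 15, 12, 1, 4]
R3 ← R3 − (7)·R1: [0, -43, 37, 48, -3, -58]
R4 ← R4 − R1: [0, 1, -2, 2, 2, -8]
R5 ← R5 + (8)·R1: [0, 49, -41, -46, 2, 40]
R3 ← R3 − (43/20)·R2: [0, 0, 19/4, 111/5, -103/20, -333/5]
R4 ← R4 + (1/20)·R2: [0, 0, -5/4, 13/5, 41/20, -39/5]
R5 ← R5 + (49/20)·R2: [0, 0, -17/4, -83/5, 89/20, 249/5]
R4 ← R4 + (5/19)·R3: [0, 0, 0, 802/95, 66/95, -2406/95]
R5 ← R5 + (17/19)·R3: [0, 0, 0, 62/19, -3/19, -186/19]
R5 ← R5 − (155/401)·R4: [0, 0, 0, 0, -171/401, 0]
The echelon form has 5 nonzero rows, and every pivot lies in the first 5 columns, so rank(M) = rank([M|b]) = 5.
The system is consistent.
rank = 5 = number of unknowns, so the solution is unique.

1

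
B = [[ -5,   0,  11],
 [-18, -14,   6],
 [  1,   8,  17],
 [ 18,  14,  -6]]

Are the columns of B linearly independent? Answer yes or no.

Row reduce B to echelon form.
R2 ← R2 − (18/5)·R1: [0, -14, -168/5]
R3 ← R3 + (1/5)·R1: [0, 8, 96/5]
R4 ← R4 + (18/5)·R1: [0, 14, 168/5]
R3 ← R3 + (4/7)·R2: [0, 0, 0]
R4 ← R4 + R2: [0, 0, 0]
2 pivots among 3 columns.
Only 2 < 3 pivot columns, so the columns are linearly dependent.

no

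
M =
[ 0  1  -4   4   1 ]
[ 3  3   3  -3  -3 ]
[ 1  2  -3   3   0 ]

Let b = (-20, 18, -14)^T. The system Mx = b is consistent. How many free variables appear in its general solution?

3

Row reduce the augmented matrix [M | b].
Swap R1 ↔ R2
R3 ← R3 − (1/3)·R1: [0, 1, -4, 4, 1, -20]
R3 ← R3 − R2: [0, 0, 0, 0, 0, 0]
The echelon form has 2 nonzero rows, and every pivot lies in the first 5 columns, so rank(M) = rank([M|b]) = 2.
The system is consistent.
Free variables = (unknowns) − (rank) = 5 − 2 = 3.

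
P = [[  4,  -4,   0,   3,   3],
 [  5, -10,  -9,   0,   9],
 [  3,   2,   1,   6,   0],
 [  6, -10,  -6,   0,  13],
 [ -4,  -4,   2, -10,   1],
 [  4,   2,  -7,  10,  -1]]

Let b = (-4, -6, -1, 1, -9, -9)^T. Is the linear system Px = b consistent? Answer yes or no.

no

Row reduce the augmented matrix [P | b].
R2 ← R2 − (5/4)·R1: [0, -5, -9, -15/4, 21/4, -1]
R3 ← R3 − (3/4)·R1: [0, 5, 1, 15/4, -9/4, 2]
R4 ← R4 − (3/2)·R1: [0, -4, -6, -9/2, 17/2, 7]
R5 ← R5 + R1: [0, -8, 2, -7, 4, -13]
R6 ← R6 − R1: [0, 6, -7, 7, -4, -5]
R3 ← R3 + R2: [0, 0, -8, 0, 3, 1]
R4 ← R4 − (4/5)·R2: [0, 0, 6/5, -3/2, 43/10, 39/5]
R5 ← R5 − (8/5)·R2: [0, 0, 82/5, -1, -22/5, -57/5]
R6 ← R6 + (6/5)·R2: [0, 0, -89/5, 5/2, 23/10, -31/5]
R4 ← R4 + (3/20)·R3: [0, 0, 0, -3/2, 19/4, 159/20]
R5 ← R5 + (41/20)·R3: [0, 0, 0, -1, 7/4, -187/20]
R6 ← R6 − (89/40)·R3: [0, 0, 0, 5/2, -35/8, -337/40]
R5 ← R5 − (2/3)·R4: [0, 0, 0, 0, -17/12, -293/20]
R6 ← R6 + (5/3)·R4: [0, 0, 0, 0, 85/24, 193/40]
R6 ← R6 + (5/2)·R5: [0, 0, 0, 0, 0, -159/5]
The echelon form has 6 nonzero rows; the last pivot sits in the augmented column, so rank(P) = 5 but rank([P|b]) = 6.
Since the ranks differ, the system is inconsistent.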